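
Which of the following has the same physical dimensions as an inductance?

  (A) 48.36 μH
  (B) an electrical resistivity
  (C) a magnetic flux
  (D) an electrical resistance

Reference: [inductance] = kg·m²·s⁻²·A⁻².
Each option:
  (A) H = V·s·A⁻¹ = kg·m²·s⁻²·A⁻²  ← same
  (B) [electrical resistivity] = kg·m³·s⁻³·A⁻²
  (C) [magnetic flux] = kg·m²·s⁻²·A⁻¹
  (D) [electrical resistance] = kg·m²·s⁻³·A⁻²
Only (A) matches kg·m²·s⁻²·A⁻².

(A)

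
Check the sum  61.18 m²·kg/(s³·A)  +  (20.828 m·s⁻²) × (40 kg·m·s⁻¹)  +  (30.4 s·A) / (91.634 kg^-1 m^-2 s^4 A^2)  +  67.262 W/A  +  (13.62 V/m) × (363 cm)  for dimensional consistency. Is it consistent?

No

In SI base units:
  61.18 m²·kg/(s³·A):  kg·m²·s⁻³·A⁻¹
  (20.828 m·s⁻²) × (40 kg·m·s⁻¹):  [m·s⁻²] · [kg·m·s⁻¹] = kg·m²·s⁻³
  (30.4 s·A) / (91.634 kg^-1 m^-2 s^4 A^2):  [s·A] / [kg⁻¹·m⁻²·s⁴·A²] = kg·m²·s⁻³·A⁻¹
  67.262 W/A:  W·A⁻¹ = J·s⁻¹·A⁻¹ = kg·m²·s⁻³·A⁻¹
  (13.62 V/m) × (363 cm):  [kg·m·s⁻³·A⁻¹] · [m] = kg·m²·s⁻³·A⁻¹
The terms do not share a single dimension (kg·m²·s⁻³ vs kg·m²·s⁻³·A⁻¹).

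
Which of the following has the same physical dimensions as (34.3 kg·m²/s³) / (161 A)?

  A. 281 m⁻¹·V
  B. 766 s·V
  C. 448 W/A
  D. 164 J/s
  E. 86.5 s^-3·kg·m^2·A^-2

C.

Reference: [kg·m²·s⁻³] / [A] = kg·m²·s⁻³·A⁻¹.
Each option:
  A. V·m⁻¹ = J·C⁻¹·m⁻¹ = kg·m·s⁻³·A⁻¹
  B. V·s = J·C⁻¹·s = kg·m²·s⁻²·A⁻¹
  C. W·A⁻¹ = J·s⁻¹·A⁻¹ = kg·m²·s⁻³·A⁻¹  ← same
  D. J·s⁻¹ = N·m·s⁻¹ = kg·m²·s⁻³
  E. kg·m²·s⁻³·A⁻²
Only C. matches kg·m²·s⁻³·A⁻¹.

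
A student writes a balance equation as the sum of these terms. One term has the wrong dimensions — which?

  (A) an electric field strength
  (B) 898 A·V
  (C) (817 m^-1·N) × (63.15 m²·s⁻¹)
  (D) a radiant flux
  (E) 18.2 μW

(A)

Expand each in SI base units:
  (A) [electric field strength] = kg·m·s⁻³·A⁻¹
  (B) V·A = J·C⁻¹·A = kg·m²·s⁻³
  (C) [kg·s⁻²] · [m²·s⁻¹] = kg·m²·s⁻³
  (D) [radiant flux] = kg·m²·s⁻³
  (E) W = J·s⁻¹ = kg·m²·s⁻³
All reduce to kg·m²·s⁻³ except (A), which is kg·m·s⁻³·A⁻¹.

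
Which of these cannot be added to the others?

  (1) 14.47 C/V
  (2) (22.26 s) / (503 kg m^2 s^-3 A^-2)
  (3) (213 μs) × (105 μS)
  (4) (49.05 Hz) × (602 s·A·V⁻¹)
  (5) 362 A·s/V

(4)

Reduce each to base SI dimensions:
  (1) C·V⁻¹ = s·A·(J·C⁻¹)⁻¹ = kg⁻¹·m⁻²·s⁴·A²
  (2) [s] / [kg·m²·s⁻³·A⁻²] = kg⁻¹·m⁻²·s⁴·A²
  (3) [s] · [kg⁻¹·m⁻²·s³·A²] = kg⁻¹·m⁻²·s⁴·A²
  (4) [s⁻¹] · [kg⁻¹·m⁻²·s⁴·A²] = kg⁻¹·m⁻²·s³·A²
  (5) A·s·V⁻¹ = A·s·(J·C⁻¹)⁻¹ = kg⁻¹·m⁻²·s⁴·A²
All reduce to kg⁻¹·m⁻²·s⁴·A² except (4), which is kg⁻¹·m⁻²·s³·A².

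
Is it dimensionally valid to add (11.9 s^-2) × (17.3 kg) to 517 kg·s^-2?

Dimensions:
  (11.9 s^-2) × (17.3 kg):  [s⁻²] · [kg] = kg·s⁻²
  517 kg·s^-2:  kg·s⁻²
Both are kg·s⁻², so they have the same dimensions and can be added.

Yes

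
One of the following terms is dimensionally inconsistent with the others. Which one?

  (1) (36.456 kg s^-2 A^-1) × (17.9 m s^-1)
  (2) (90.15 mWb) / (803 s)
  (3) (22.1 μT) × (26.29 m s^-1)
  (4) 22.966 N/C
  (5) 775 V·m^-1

Work out the base dimensions of each:
  (1) [kg·s⁻²·A⁻¹] · [m·s⁻¹] = kg·m·s⁻³·A⁻¹
  (2) [kg·m²·s⁻²·A⁻¹] / [s] = kg·m²·s⁻³·A⁻¹
  (3) [kg·s⁻²·A⁻¹] · [m·s⁻¹] = kg·m·s⁻³·A⁻¹
  (4) N·C⁻¹ = kg·m·s⁻²·(s·A)⁻¹ = kg·m·s⁻³·A⁻¹
  (5) V·m⁻¹ = J·C⁻¹·m⁻¹ = kg·m·s⁻³·A⁻¹
All reduce to kg·m·s⁻³·A⁻¹ except (2), which is kg·m²·s⁻³·A⁻¹.

(2)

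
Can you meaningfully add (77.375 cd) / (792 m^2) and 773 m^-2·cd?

Yes

In SI base units:
  (77.375 cd) / (792 m^2):  [cd] / [m²] = m⁻²·cd
  773 m^-2·cd:  cd·m⁻² = m⁻²·cd
Both are m⁻²·cd, so they have the same dimensions and can be added.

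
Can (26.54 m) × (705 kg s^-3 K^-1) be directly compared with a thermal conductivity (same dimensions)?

Expand each in SI base units:
  (26.54 m) × (705 kg s^-3 K^-1):  [m] · [kg·s⁻³·K⁻¹] = kg·m·s⁻³·K⁻¹
  a thermal conductivity:  [thermal conductivity] = kg·m·s⁻³·K⁻¹
Both are kg·m·s⁻³·K⁻¹, so they have the same dimensions and can be added.

Yes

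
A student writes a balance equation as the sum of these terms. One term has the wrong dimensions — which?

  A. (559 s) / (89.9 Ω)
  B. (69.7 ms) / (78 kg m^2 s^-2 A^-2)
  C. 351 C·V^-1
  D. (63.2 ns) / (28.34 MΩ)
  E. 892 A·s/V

B.

Work out the base dimensions of each:
  A. [s] / [kg·m²·s⁻³·A⁻²] = kg⁻¹·m⁻²·s⁴·A²
  B. [s] / [kg·m²·s⁻²·A⁻²] = kg⁻¹·m⁻²·s³·A²
  C. C·V⁻¹ = s·A·(J·C⁻¹)⁻¹ = kg⁻¹·m⁻²·s⁴·A²
  D. [s] / [kg·m²·s⁻³·A⁻²] = kg⁻¹·m⁻²·s⁴·A²
  E. A·s·V⁻¹ = A·s·(J·C⁻¹)⁻¹ = kg⁻¹·m⁻²·s⁴·A²
All reduce to kg⁻¹·m⁻²·s⁴·A² except B., which is kg⁻¹·m⁻²·s³·A².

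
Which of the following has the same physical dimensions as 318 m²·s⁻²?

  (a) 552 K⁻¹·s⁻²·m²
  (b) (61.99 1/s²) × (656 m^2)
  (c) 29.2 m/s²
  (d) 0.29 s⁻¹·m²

Reference: m²·s⁻².
Each option:
  (a) m²·s⁻²·K⁻¹
  (b) [s⁻²] · [m²] = m²·s⁻²  ← same
  (c) m·s⁻²
  (d) m²·s⁻¹
Only (b) matches m²·s⁻².

(b)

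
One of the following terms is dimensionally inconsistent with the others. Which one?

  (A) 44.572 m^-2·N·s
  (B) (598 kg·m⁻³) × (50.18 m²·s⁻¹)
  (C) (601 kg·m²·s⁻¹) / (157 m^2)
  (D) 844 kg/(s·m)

(C)

Reduce each to base SI dimensions:
  (A) N·s·m⁻² = kg·m·s⁻²·s·m⁻² = kg·m⁻¹·s⁻¹
  (B) [kg·m⁻³] · [m²·s⁻¹] = kg·m⁻¹·s⁻¹
  (C) [kg·m²·s⁻¹] / [m²] = kg·s⁻¹
  (D) kg·m⁻¹·s⁻¹
All reduce to kg·m⁻¹·s⁻¹ except (C), which is kg·s⁻¹.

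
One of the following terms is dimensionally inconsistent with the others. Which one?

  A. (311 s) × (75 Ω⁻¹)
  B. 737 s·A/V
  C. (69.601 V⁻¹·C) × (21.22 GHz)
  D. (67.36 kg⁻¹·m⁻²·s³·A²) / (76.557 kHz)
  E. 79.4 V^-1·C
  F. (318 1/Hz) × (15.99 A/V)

C.

Dimensions:
  A. [s] · [kg⁻¹·m⁻²·s³·A²] = kg⁻¹·m⁻²·s⁴·A²
  B. A·s·V⁻¹ = A·s·(J·C⁻¹)⁻¹ = kg⁻¹·m⁻²·s⁴·A²
  C. [kg⁻¹·m⁻²·s⁴·A²] · [s⁻¹] = kg⁻¹·m⁻²·s³·A²
  D. [kg⁻¹·m⁻²·s³·A²] / [s⁻¹] = kg⁻¹·m⁻²·s⁴·A²
  E. C·V⁻¹ = s·A·(J·C⁻¹)⁻¹ = kg⁻¹·m⁻²·s⁴·A²
  F. [s] · [kg⁻¹·m⁻²·s³·A²] = kg⁻¹·m⁻²·s⁴·A²
All reduce to kg⁻¹·m⁻²·s⁴·A² except C., which is kg⁻¹·m⁻²·s³·A².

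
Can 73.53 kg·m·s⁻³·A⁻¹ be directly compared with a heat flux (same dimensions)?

Work out the base dimensions of each:
  73.53 kg·m·s⁻³·A⁻¹:  kg·m·s⁻³·A⁻¹
  a heat flux:  [heat flux] = kg·s⁻³
kg·m·s⁻³·A⁻¹ ≠ kg·s⁻³, so they cannot be added.

No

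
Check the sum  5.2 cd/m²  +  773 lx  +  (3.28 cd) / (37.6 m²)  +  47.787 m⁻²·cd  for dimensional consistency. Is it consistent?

Yes

In SI base units:
  5.2 cd/m²:  cd·m⁻² = m⁻²·cd
  773 lx:  lx = lm·m⁻² = m⁻²·cd
  (3.28 cd) / (37.6 m²):  [cd] / [m²] = m⁻²·cd
  47.787 m⁻²·cd:  m⁻²·cd
Every term reduces to m⁻²·cd.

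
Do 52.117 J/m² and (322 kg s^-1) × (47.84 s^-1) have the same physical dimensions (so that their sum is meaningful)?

Yes

In SI base units:
  52.117 J/m²:  J·m⁻² = N·m·m⁻² = kg·s⁻²
  (322 kg s^-1) × (47.84 s^-1):  [kg·s⁻¹] · [s⁻¹] = kg·s⁻²
Both are kg·s⁻², so they have the same dimensions and can be added.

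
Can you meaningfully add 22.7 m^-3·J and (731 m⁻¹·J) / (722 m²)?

Yes

Dimensions:
  22.7 m^-3·J:  J·m⁻³ = N·m·m⁻³ = kg·m⁻¹·s⁻²
  (731 m⁻¹·J) / (722 m²):  [kg·m·s⁻²] / [m²] = kg·m⁻¹·s⁻²
Both are kg·m⁻¹·s⁻², so they have the same dimensions and can be added.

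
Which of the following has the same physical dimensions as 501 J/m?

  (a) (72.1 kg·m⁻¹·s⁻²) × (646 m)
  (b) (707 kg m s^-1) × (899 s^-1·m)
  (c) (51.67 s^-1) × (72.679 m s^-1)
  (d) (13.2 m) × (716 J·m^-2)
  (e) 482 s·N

Reference: J·m⁻¹ = N·m·m⁻¹ = kg·m·s⁻².
Each option:
  (a) [kg·m⁻¹·s⁻²] · [m] = kg·s⁻²
  (b) [kg·m·s⁻¹] · [m·s⁻¹] = kg·m²·s⁻²
  (c) [s⁻¹] · [m·s⁻¹] = m·s⁻²
  (d) [m] · [kg·s⁻²] = kg·m·s⁻²  ← same
  (e) N·s = kg·m·s⁻²·s = kg·m·s⁻¹
Only (d) matches kg·m·s⁻².

(d)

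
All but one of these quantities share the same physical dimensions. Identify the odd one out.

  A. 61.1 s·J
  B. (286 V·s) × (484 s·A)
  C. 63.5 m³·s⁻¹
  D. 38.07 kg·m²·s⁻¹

C.

In SI base units:
  A. J·s = N·m·s = kg·m²·s⁻¹
  B. [kg·m²·s⁻²·A⁻¹] · [s·A] = kg·m²·s⁻¹
  C. m³·s⁻¹
  D. kg·m²·s⁻¹
All reduce to kg·m²·s⁻¹ except C., which is m³·s⁻¹.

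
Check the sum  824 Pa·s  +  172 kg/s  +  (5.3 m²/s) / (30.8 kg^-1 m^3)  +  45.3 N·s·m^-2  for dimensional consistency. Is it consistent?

No

In SI base units:
  824 Pa·s:  Pa·s = N·m⁻²·s = kg·m⁻¹·s⁻¹
  172 kg/s:  kg·s⁻¹
  (5.3 m²/s) / (30.8 kg^-1 m^3):  [m²·s⁻¹] / [kg⁻¹·m³] = kg·m⁻¹·s⁻¹
  45.3 N·s·m^-2:  N·s·m⁻² = kg·m·s⁻²·s·m⁻² = kg·m⁻¹·s⁻¹
The terms do not share a single dimension (kg·m⁻¹·s⁻¹ vs kg·s⁻¹).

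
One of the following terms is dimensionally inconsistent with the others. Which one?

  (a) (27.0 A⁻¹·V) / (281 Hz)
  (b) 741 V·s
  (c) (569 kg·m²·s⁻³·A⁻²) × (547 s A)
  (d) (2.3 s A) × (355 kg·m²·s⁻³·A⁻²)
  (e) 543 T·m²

Work out the base dimensions of each:
  (a) [kg·m²·s⁻³·A⁻²] / [s⁻¹] = kg·m²·s⁻²·A⁻²
  (b) V·s = J·C⁻¹·s = kg·m²·s⁻²·A⁻¹
  (c) [kg·m²·s⁻³·A⁻²] · [s·A] = kg·m²·s⁻²·A⁻¹
  (d) [s·A] · [kg·m²·s⁻³·A⁻²] = kg·m²·s⁻²·A⁻¹
  (e) T·m² = Wb·m⁻²·m² = kg·m²·s⁻²·A⁻¹
All reduce to kg·m²·s⁻²·A⁻¹ except (a), which is kg·m²·s⁻²·A⁻².

(a)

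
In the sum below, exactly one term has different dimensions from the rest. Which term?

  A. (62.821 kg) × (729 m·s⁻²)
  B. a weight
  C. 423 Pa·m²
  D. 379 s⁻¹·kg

D.

Dimensions:
  A. [kg] · [m·s⁻²] = kg·m·s⁻²
  B. [weight] = kg·m·s⁻²
  C. Pa·m² = N·m⁻²·m² = kg·m·s⁻²
  D. kg·s⁻¹
All reduce to kg·m·s⁻² except D., which is kg·s⁻¹.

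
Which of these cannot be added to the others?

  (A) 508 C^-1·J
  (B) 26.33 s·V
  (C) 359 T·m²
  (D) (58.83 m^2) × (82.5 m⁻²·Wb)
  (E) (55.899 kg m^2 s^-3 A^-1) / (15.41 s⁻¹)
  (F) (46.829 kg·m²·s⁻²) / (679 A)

In SI base units:
  (A) J·C⁻¹ = N·m·(s·A)⁻¹ = kg·m²·s⁻³·A⁻¹
  (B) V·s = J·C⁻¹·s = kg·m²·s⁻²·A⁻¹
  (C) T·m² = Wb·m⁻²·m² = kg·m²·s⁻²·A⁻¹
  (D) [m²] · [kg·s⁻²·A⁻¹] = kg·m²·s⁻²·A⁻¹
  (E) [kg·m²·s⁻³·A⁻¹] / [s⁻¹] = kg·m²·s⁻²·A⁻¹
  (F) [kg·m²·s⁻²] / [A] = kg·m²·s⁻²·A⁻¹
All reduce to kg·m²·s⁻²·A⁻¹ except (A), which is kg·m²·s⁻³·A⁻¹.

(A)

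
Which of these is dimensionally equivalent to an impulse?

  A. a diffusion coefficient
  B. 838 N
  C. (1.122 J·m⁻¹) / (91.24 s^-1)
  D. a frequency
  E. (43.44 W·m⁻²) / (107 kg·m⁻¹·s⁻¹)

C.

Reference: [impulse] = kg·m·s⁻¹.
Each option:
  A. [diffusion coefficient] = m²·s⁻¹
  B. N = kg·m·s⁻²
  C. [kg·m·s⁻²] / [s⁻¹] = kg·m·s⁻¹  ← same
  D. [frequency] = s⁻¹
  E. [kg·s⁻³] / [kg·m⁻¹·s⁻¹] = m·s⁻²
Only C. matches kg·m·s⁻¹.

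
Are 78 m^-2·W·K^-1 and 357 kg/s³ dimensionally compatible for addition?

Dimensions:
  78 m^-2·W·K^-1:  W·m⁻²·K⁻¹ = J·s⁻¹·m⁻²·K⁻¹ = kg·s⁻³·K⁻¹
  357 kg/s³:  kg·s⁻³
kg·s⁻³·K⁻¹ ≠ kg·s⁻³, so they cannot be added.

No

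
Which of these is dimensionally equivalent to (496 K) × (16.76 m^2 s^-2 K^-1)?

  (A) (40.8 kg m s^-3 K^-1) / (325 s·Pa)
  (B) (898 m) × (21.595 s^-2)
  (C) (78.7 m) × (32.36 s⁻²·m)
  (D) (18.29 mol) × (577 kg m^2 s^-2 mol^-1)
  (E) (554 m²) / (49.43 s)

(C)

Reference: [K] · [m²·s⁻²·K⁻¹] = m²·s⁻².
Each option:
  (A) [kg·m·s⁻³·K⁻¹] / [kg·m⁻¹·s⁻¹] = m²·s⁻²·K⁻¹
  (B) [m] · [s⁻²] = m·s⁻²
  (C) [m] · [m·s⁻²] = m²·s⁻²  ← same
  (D) [mol] · [kg·m²·s⁻²·mol⁻¹] = kg·m²·s⁻²
  (E) [m²] / [s] = m²·s⁻¹
Only (C) matches m²·s⁻².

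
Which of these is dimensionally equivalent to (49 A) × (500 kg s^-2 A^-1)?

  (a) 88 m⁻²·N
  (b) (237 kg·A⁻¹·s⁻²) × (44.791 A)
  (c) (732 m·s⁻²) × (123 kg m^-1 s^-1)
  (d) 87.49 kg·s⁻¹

(b)

Reference: [A] · [kg·s⁻²·A⁻¹] = kg·s⁻².
Each option:
  (a) N·m⁻² = kg·m·s⁻²·m⁻² = kg·m⁻¹·s⁻²
  (b) [kg·s⁻²·A⁻¹] · [A] = kg·s⁻²  ← same
  (c) [m·s⁻²] · [kg·m⁻¹·s⁻¹] = kg·s⁻³
  (d) kg·s⁻¹
Only (b) matches kg·s⁻².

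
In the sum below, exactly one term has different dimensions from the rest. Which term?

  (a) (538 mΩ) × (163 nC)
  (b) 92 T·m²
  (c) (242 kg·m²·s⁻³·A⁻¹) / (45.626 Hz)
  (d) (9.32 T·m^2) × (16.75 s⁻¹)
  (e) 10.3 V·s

Expand each in SI base units:
  (a) [kg·m²·s⁻³·A⁻²] · [s·A] = kg·m²·s⁻²·A⁻¹
  (b) T·m² = Wb·m⁻²·m² = kg·m²·s⁻²·A⁻¹
  (c) [kg·m²·s⁻³·A⁻¹] / [s⁻¹] = kg·m²·s⁻²·A⁻¹
  (d) [kg·m²·s⁻²·A⁻¹] · [s⁻¹] = kg·m²·s⁻³·A⁻¹
  (e) V·s = J·C⁻¹·s = kg·m²·s⁻²·A⁻¹
All reduce to kg·m²·s⁻²·A⁻¹ except (d), which is kg·m²·s⁻³·A⁻¹.

(d)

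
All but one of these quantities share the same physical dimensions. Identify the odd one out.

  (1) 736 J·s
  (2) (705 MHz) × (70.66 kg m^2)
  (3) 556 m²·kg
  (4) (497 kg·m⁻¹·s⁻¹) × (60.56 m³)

In SI base units:
  (1) J·s = N·m·s = kg·m²·s⁻¹
  (2) [s⁻¹] · [kg·m²] = kg·m²·s⁻¹
  (3) kg·m²
  (4) [kg·m⁻¹·s⁻¹] · [m³] = kg·m²·s⁻¹
All reduce to kg·m²·s⁻¹ except (3), which is kg·m².

(3)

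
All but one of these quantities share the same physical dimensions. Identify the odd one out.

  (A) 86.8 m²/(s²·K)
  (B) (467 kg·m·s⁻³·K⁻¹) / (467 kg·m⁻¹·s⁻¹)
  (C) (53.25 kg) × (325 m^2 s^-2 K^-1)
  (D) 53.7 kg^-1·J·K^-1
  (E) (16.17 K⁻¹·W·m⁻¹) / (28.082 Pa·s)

In SI base units:
  (A) m²·s⁻²·K⁻¹
  (B) [kg·m·s⁻³·K⁻¹] / [kg·m⁻¹·s⁻¹] = m²·s⁻²·K⁻¹
  (C) [kg] · [m²·s⁻²·K⁻¹] = kg·m²·s⁻²·K⁻¹
  (D) J·kg⁻¹·K⁻¹ = N·m·kg⁻¹·K⁻¹ = m²·s⁻²·K⁻¹
  (E) [kg·m·s⁻³·K⁻¹] / [kg·m⁻¹·s⁻¹] = m²·s⁻²·K⁻¹
All reduce to m²·s⁻²·K⁻¹ except (C), which is kg·m²·s⁻²·K⁻¹.

(C)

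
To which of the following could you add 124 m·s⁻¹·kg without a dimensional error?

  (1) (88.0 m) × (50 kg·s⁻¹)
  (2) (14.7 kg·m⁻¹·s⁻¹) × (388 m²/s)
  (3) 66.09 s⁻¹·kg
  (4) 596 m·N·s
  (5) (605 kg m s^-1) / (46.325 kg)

(1)

Reference: kg·m·s⁻¹.
Each option:
  (1) [m] · [kg·s⁻¹] = kg·m·s⁻¹  ← same
  (2) [kg·m⁻¹·s⁻¹] · [m²·s⁻¹] = kg·m·s⁻²
  (3) kg·s⁻¹
  (4) N·m·s = kg·m·s⁻²·m·s = kg·m²·s⁻¹
  (5) [kg·m·s⁻¹] / [kg] = m·s⁻¹
Only (1) matches kg·m·s⁻¹.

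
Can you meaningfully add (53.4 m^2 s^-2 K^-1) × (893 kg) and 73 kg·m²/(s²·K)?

In SI base units:
  (53.4 m^2 s^-2 K^-1) × (893 kg):  [m²·s⁻²·K⁻¹] · [kg] = kg·m²·s⁻²·K⁻¹
  73 kg·m²/(s²·K):  kg·m²·s⁻²·K⁻¹
Both are kg·m²·s⁻²·K⁻¹, so they have the same dimensions and can be added.

Yes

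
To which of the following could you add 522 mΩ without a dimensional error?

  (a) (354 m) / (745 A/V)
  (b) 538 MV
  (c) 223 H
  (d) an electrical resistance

Reference: Ω = V·A⁻¹ = kg·m²·s⁻³·A⁻².
Each option:
  (a) [m] / [kg⁻¹·m⁻²·s³·A²] = kg·m³·s⁻³·A⁻²
  (b) V = J·C⁻¹ = kg·m²·s⁻³·A⁻¹
  (c) H = V·s·A⁻¹ = kg·m²·s⁻²·A⁻²
  (d) [electrical resistance] = kg·m²·s⁻³·A⁻²  ← same
Only (d) matches kg·m²·s⁻³·A⁻².

(d)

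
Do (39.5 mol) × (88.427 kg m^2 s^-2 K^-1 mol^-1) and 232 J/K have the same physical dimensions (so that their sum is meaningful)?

Yes

Expand each in SI base units:
  (39.5 mol) × (88.427 kg m^2 s^-2 K^-1 mol^-1):  [mol] · [kg·m²·s⁻²·K⁻¹·mol⁻¹] = kg·m²·s⁻²·K⁻¹
  232 J/K:  J·K⁻¹ = N·m·K⁻¹ = kg·m²·s⁻²·K⁻¹
Both are kg·m²·s⁻²·K⁻¹, so they have the same dimensions and can be added.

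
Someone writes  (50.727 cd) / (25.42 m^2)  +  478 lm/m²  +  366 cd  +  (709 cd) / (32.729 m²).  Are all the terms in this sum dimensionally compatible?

No

Expand each in SI base units:
  (50.727 cd) / (25.42 m^2):  [cd] / [m²] = m⁻²·cd
  478 lm/m²:  lm·m⁻² = cd·m⁻² = m⁻²·cd
  366 cd:  cd
  (709 cd) / (32.729 m²):  [cd] / [m²] = m⁻²·cd
The terms do not share a single dimension (cd vs m⁻²·cd).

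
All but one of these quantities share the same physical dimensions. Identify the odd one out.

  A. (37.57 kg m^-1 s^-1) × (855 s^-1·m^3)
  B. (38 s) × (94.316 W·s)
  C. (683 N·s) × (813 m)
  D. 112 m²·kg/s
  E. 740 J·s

Dimensions:
  A. [kg·m⁻¹·s⁻¹] · [m³·s⁻¹] = kg·m²·s⁻²
  B. [s] · [kg·m²·s⁻²] = kg·m²·s⁻¹
  C. [kg·m·s⁻¹] · [m] = kg·m²·s⁻¹
  D. kg·m²·s⁻¹
  E. J·s = N·m·s = kg·m²·s⁻¹
All reduce to kg·m²·s⁻¹ except A., which is kg·m²·s⁻².

A.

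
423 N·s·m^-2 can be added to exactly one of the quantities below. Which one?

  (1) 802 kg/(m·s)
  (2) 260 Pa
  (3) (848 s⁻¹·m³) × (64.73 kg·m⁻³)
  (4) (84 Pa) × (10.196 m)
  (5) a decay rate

(1)

Reference: N·s·m⁻² = kg·m·s⁻²·s·m⁻² = kg·m⁻¹·s⁻¹.
Each option:
  (1) kg·m⁻¹·s⁻¹  ← same
  (2) Pa = N·m⁻² = kg·m⁻¹·s⁻²
  (3) [m³·s⁻¹] · [kg·m⁻³] = kg·s⁻¹
  (4) [kg·m⁻¹·s⁻²] · [m] = kg·s⁻²
  (5) [decay rate] = s⁻¹
Only (1) matches kg·m⁻¹·s⁻¹.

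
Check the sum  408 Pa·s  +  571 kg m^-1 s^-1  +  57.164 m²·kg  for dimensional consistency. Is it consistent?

Reduce each to base SI dimensions:
  408 Pa·s:  Pa·s = N·m⁻²·s = kg·m⁻¹·s⁻¹
  571 kg m^-1 s^-1:  kg·m⁻¹·s⁻¹
  57.164 m²·kg:  kg·m²
The terms do not share a single dimension (kg·m² vs kg·m⁻¹·s⁻¹).

No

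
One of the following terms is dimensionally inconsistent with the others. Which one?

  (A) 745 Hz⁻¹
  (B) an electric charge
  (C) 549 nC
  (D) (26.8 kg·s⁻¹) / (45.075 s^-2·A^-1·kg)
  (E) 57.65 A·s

Reduce each to base SI dimensions:
  (A) Hz⁻¹ = (s⁻¹)⁻¹ = s
  (B) [electric charge] = s·A
  (C) C = s·A
  (D) [kg·s⁻¹] / [kg·s⁻²·A⁻¹] = s·A
  (E) A·s = s·A
All reduce to s·A except (A), which is s.

(A)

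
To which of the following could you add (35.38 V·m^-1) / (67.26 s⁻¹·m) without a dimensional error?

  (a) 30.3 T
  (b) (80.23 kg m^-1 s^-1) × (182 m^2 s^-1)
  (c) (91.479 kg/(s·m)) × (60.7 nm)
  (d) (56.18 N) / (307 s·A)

(a)

Reference: [kg·m·s⁻³·A⁻¹] / [m·s⁻¹] = kg·s⁻²·A⁻¹.
Each option:
  (a) T = Wb·m⁻² = kg·s⁻²·A⁻¹  ← same
  (b) [kg·m⁻¹·s⁻¹] · [m²·s⁻¹] = kg·m·s⁻²
  (c) [kg·m⁻¹·s⁻¹] · [m] = kg·s⁻¹
  (d) [kg·m·s⁻²] / [s·A] = kg·m·s⁻³·A⁻¹
Only (a) matches kg·s⁻²·A⁻¹.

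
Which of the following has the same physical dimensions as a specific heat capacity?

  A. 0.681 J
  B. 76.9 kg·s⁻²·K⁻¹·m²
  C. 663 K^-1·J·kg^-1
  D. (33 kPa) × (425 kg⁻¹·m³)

Reference: [specific heat capacity] = m²·s⁻²·K⁻¹.
Each option:
  A. J = N·m = kg·m²·s⁻²
  B. kg·m²·s⁻²·K⁻¹
  C. J·kg⁻¹·K⁻¹ = N·m·kg⁻¹·K⁻¹ = m²·s⁻²·K⁻¹  ← same
  D. [kg·m⁻¹·s⁻²] · [kg⁻¹·m³] = m²·s⁻²
Only C. matches m²·s⁻²·K⁻¹.

C.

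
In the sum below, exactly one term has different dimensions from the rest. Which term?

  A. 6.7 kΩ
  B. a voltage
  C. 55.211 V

A.

Reduce each to base SI dimensions:
  A. Ω = V·A⁻¹ = kg·m²·s⁻³·A⁻²
  B. [voltage] = kg·m²·s⁻³·A⁻¹
  C. V = J·C⁻¹ = kg·m²·s⁻³·A⁻¹
All reduce to kg·m²·s⁻³·A⁻¹ except A., which is kg·m²·s⁻³·A⁻².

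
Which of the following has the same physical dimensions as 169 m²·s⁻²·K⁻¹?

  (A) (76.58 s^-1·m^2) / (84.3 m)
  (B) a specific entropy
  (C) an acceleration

Reference: m²·s⁻²·K⁻¹.
Each option:
  (A) [m²·s⁻¹] / [m] = m·s⁻¹
  (B) [specific entropy] = m²·s⁻²·K⁻¹  ← same
  (C) [acceleration] = m·s⁻²
Only (B) matches m²·s⁻²·K⁻¹.

(B)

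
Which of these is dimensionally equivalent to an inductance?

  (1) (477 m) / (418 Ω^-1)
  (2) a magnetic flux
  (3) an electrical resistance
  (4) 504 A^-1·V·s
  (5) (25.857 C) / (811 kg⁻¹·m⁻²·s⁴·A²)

(4)

Reference: [inductance] = kg·m²·s⁻²·A⁻².
Each option:
  (1) [m] / [kg⁻¹·m⁻²·s³·A²] = kg·m³·s⁻³·A⁻²
  (2) [magnetic flux] = kg·m²·s⁻²·A⁻¹
  (3) [electrical resistance] = kg·m²·s⁻³·A⁻²
  (4) V·s·A⁻¹ = J·C⁻¹·s·A⁻¹ = kg·m²·s⁻²·A⁻²  ← same
  (5) [s·A] / [kg⁻¹·m⁻²·s⁴·A²] = kg·m²·s⁻³·A⁻¹
Only (4) matches kg·m²·s⁻²·A⁻².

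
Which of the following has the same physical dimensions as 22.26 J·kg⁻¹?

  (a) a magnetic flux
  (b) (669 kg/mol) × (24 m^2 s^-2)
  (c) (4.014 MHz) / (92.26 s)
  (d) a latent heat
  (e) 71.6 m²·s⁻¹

(d)

Reference: J·kg⁻¹ = N·m·kg⁻¹ = m²·s⁻².
Each option:
  (a) [magnetic flux] = kg·m²·s⁻²·A⁻¹
  (b) [kg·mol⁻¹] · [m²·s⁻²] = kg·m²·s⁻²·mol⁻¹
  (c) [s⁻¹] / [s] = s⁻²
  (d) [latent heat] = m²·s⁻²  ← same
  (e) m²·s⁻¹
Only (d) matches m²·s⁻².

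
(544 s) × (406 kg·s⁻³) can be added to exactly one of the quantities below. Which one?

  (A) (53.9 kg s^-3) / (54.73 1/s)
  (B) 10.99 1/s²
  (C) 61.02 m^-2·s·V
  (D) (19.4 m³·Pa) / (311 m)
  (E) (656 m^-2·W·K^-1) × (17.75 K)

Reference: [s] · [kg·s⁻³] = kg·s⁻².
Each option:
  (A) [kg·s⁻³] / [s⁻¹] = kg·s⁻²  ← same
  (B) s⁻²
  (C) V·s·m⁻² = J·C⁻¹·s·m⁻² = kg·s⁻²·A⁻¹
  (D) [kg·m²·s⁻²] / [m] = kg·m·s⁻²
  (E) [kg·s⁻³·K⁻¹] · [K] = kg·s⁻³
Only (A) matches kg·s⁻².

(A)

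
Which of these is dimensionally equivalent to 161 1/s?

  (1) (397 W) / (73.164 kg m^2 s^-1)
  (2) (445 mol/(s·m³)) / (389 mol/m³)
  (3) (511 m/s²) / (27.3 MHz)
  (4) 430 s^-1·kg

(2)

Reference: s⁻¹.
Each option:
  (1) [kg·m²·s⁻³] / [kg·m²·s⁻¹] = s⁻²
  (2) [m⁻³·s⁻¹·mol] / [m⁻³·mol] = s⁻¹  ← same
  (3) [m·s⁻²] / [s⁻¹] = m·s⁻¹
  (4) kg·s⁻¹
Only (2) matches s⁻¹.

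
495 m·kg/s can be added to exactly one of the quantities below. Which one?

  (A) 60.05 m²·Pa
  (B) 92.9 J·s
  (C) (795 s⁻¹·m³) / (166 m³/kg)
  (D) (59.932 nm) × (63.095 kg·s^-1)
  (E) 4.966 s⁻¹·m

(D)

Reference: kg·m·s⁻¹.
Each option:
  (A) Pa·m² = N·m⁻²·m² = kg·m·s⁻²
  (B) J·s = N·m·s = kg·m²·s⁻¹
  (C) [m³·s⁻¹] / [kg⁻¹·m³] = kg·s⁻¹
  (D) [m] · [kg·s⁻¹] = kg·m·s⁻¹  ← same
  (E) m·s⁻¹
Only (D) matches kg·m·s⁻¹.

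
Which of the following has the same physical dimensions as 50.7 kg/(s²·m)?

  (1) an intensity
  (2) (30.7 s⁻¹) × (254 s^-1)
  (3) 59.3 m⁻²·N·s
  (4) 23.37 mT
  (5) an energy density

Reference: kg·m⁻¹·s⁻².
Each option:
  (1) [intensity] = kg·s⁻³
  (2) [s⁻¹] · [s⁻¹] = s⁻²
  (3) N·s·m⁻² = kg·m·s⁻²·s·m⁻² = kg·m⁻¹·s⁻¹
  (4) T = Wb·m⁻² = kg·s⁻²·A⁻¹
  (5) [energy density] = kg·m⁻¹·s⁻²  ← same
Only (5) matches kg·m⁻¹·s⁻².

(5)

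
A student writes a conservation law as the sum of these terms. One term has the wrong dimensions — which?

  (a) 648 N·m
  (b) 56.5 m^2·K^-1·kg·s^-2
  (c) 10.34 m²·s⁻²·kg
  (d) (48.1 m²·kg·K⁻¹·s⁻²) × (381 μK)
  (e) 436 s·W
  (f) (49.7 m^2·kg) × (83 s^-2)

Dimensions:
  (a) N·m = kg·m·s⁻²·m = kg·m²·s⁻²
  (b) kg·m²·s⁻²·K⁻¹
  (c) kg·m²·s⁻²
  (d) [kg·m²·s⁻²·K⁻¹] · [K] = kg·m²·s⁻²
  (e) W·s = J·s⁻¹·s = kg·m²·s⁻²
  (f) [kg·m²] · [s⁻²] = kg·m²·s⁻²
All reduce to kg·m²·s⁻² except (b), which is kg·m²·s⁻²·K⁻¹.

(b)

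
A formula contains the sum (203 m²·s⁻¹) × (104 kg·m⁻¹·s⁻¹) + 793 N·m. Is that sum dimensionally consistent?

Work out the base dimensions of each:
  (203 m²·s⁻¹) × (104 kg·m⁻¹·s⁻¹):  [m²·s⁻¹] · [kg·m⁻¹·s⁻¹] = kg·m·s⁻²
  793 N·m:  N·m = kg·m·s⁻²·m = kg·m²·s⁻²
kg·m·s⁻² ≠ kg·m²·s⁻², so they cannot be added.

No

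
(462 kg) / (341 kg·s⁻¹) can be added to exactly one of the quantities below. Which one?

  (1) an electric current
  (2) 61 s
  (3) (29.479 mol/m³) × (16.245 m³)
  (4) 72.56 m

Reference: [kg] / [kg·s⁻¹] = s.
Each option:
  (1) [electric current] = A
  (2) s  ← same
  (3) [m⁻³·mol] · [m³] = mol
  (4) m
Only (2) matches s.

(2)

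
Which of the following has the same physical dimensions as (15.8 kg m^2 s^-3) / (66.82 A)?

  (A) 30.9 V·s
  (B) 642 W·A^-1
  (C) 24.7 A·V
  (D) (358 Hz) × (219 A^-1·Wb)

(B)

Reference: [kg·m²·s⁻³] / [A] = kg·m²·s⁻³·A⁻¹.
Each option:
  (A) V·s = J·C⁻¹·s = kg·m²·s⁻²·A⁻¹
  (B) W·A⁻¹ = J·s⁻¹·A⁻¹ = kg·m²·s⁻³·A⁻¹  ← same
  (C) V·A = J·C⁻¹·A = kg·m²·s⁻³
  (D) [s⁻¹] · [kg·m²·s⁻²·A⁻²] = kg·m²·s⁻³·A⁻²
Only (B) matches kg·m²·s⁻³·A⁻¹.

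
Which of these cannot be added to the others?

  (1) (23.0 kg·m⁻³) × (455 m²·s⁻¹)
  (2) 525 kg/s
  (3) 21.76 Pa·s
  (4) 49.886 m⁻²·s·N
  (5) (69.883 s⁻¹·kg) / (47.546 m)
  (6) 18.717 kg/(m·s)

Dimensions:
  (1) [kg·m⁻³] · [m²·s⁻¹] = kg·m⁻¹·s⁻¹
  (2) kg·s⁻¹
  (3) Pa·s = N·m⁻²·s = kg·m⁻¹·s⁻¹
  (4) N·s·m⁻² = kg·m·s⁻²·s·m⁻² = kg·m⁻¹·s⁻¹
  (5) [kg·s⁻¹] / [m] = kg·m⁻¹·s⁻¹
  (6) kg·m⁻¹·s⁻¹
All reduce to kg·m⁻¹·s⁻¹ except (2), which is kg·s⁻¹.

(2)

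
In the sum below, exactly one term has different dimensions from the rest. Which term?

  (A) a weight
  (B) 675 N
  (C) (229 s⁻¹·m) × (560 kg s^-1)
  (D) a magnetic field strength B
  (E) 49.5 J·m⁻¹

(D)

In SI base units:
  (A) [weight] = kg·m·s⁻²
  (B) N = kg·m·s⁻²
  (C) [m·s⁻¹] · [kg·s⁻¹] = kg·m·s⁻²
  (D) [magnetic field strength B] = kg·s⁻²·A⁻¹
  (E) J·m⁻¹ = N·m·m⁻¹ = kg·m·s⁻²
All reduce to kg·m·s⁻² except (D), which is kg·s⁻²·A⁻¹.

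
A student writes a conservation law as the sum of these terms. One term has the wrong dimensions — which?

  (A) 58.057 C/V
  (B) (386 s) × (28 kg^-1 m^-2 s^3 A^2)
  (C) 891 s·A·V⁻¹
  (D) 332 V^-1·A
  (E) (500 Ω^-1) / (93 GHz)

(D)

Work out the base dimensions of each:
  (A) C·V⁻¹ = s·A·(J·C⁻¹)⁻¹ = kg⁻¹·m⁻²·s⁴·A²
  (B) [s] · [kg⁻¹·m⁻²·s³·A²] = kg⁻¹·m⁻²·s⁴·A²
  (C) A·s·V⁻¹ = A·s·(J·C⁻¹)⁻¹ = kg⁻¹·m⁻²·s⁴·A²
  (D) A·V⁻¹ = A·(J·C⁻¹)⁻¹ = kg⁻¹·m⁻²·s³·A²
  (E) [kg⁻¹·m⁻²·s³·A²] / [s⁻¹] = kg⁻¹·m⁻²·s⁴·A²
All reduce to kg⁻¹·m⁻²·s⁴·A² except (D), which is kg⁻¹·m⁻²·s³·A².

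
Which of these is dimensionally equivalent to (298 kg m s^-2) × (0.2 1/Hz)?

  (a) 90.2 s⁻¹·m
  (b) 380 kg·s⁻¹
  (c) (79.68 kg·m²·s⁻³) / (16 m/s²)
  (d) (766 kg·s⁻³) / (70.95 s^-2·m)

Reference: [kg·m·s⁻²] · [s] = kg·m·s⁻¹.
Each option:
  (a) m·s⁻¹
  (b) kg·s⁻¹
  (c) [kg·m²·s⁻³] / [m·s⁻²] = kg·m·s⁻¹  ← same
  (d) [kg·s⁻³] / [m·s⁻²] = kg·m⁻¹·s⁻¹
Only (c) matches kg·m·s⁻¹.

(c)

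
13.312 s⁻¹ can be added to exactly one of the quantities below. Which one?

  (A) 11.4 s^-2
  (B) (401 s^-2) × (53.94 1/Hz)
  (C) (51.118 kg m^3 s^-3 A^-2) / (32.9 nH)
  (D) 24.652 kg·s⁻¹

(B)

Reference: s⁻¹.
Each option:
  (A) s⁻²
  (B) [s⁻²] · [s] = s⁻¹  ← same
  (C) [kg·m³·s⁻³·A⁻²] / [kg·m²·s⁻²·A⁻²] = m·s⁻¹
  (D) kg·s⁻¹
Only (B) matches s⁻¹.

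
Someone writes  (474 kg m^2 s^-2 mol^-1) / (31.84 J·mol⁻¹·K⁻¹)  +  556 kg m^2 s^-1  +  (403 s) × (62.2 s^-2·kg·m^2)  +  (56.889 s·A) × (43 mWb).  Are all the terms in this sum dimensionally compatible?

No

Dimensions:
  (474 kg m^2 s^-2 mol^-1) / (31.84 J·mol⁻¹·K⁻¹):  [kg·m²·s⁻²·mol⁻¹] / [kg·m²·s⁻²·K⁻¹·mol⁻¹] = K
  556 kg m^2 s^-1:  kg·m²·s⁻¹
  (403 s) × (62.2 s^-2·kg·m^2):  [s] · [kg·m²·s⁻²] = kg·m²·s⁻¹
  (56.889 s·A) × (43 mWb):  [s·A] · [kg·m²·s⁻²·A⁻¹] = kg·m²·s⁻¹
The terms do not share a single dimension (K vs kg·m²·s⁻¹).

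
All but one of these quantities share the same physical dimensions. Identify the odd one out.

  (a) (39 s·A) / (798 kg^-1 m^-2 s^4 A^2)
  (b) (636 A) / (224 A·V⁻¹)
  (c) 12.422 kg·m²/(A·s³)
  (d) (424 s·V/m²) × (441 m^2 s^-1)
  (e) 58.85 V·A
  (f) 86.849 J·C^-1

In SI base units:
  (a) [s·A] / [kg⁻¹·m⁻²·s⁴·A²] = kg·m²·s⁻³·A⁻¹
  (b) [A] / [kg⁻¹·m⁻²·s³·A²] = kg·m²·s⁻³·A⁻¹
  (c) kg·m²·s⁻³·A⁻¹
  (d) [kg·s⁻²·A⁻¹] · [m²·s⁻¹] = kg·m²·s⁻³·A⁻¹
  (e) V·A = J·C⁻¹·A = kg·m²·s⁻³
  (f) J·C⁻¹ = N·m·(s·A)⁻¹ = kg·m²·s⁻³·A⁻¹
All reduce to kg·m²·s⁻³·A⁻¹ except (e), which is kg·m²·s⁻³.

(e)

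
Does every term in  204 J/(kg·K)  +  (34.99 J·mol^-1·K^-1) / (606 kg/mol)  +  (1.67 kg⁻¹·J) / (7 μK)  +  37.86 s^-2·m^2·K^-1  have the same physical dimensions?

Reduce each to base SI dimensions:
  204 J/(kg·K):  J·kg⁻¹·K⁻¹ = N·m·kg⁻¹·K⁻¹ = m²·s⁻²·K⁻¹
  (34.99 J·mol^-1·K^-1) / (606 kg/mol):  [kg·m²·s⁻²·K⁻¹·mol⁻¹] / [kg·mol⁻¹] = m²·s⁻²·K⁻¹
  (1.67 kg⁻¹·J) / (7 μK):  [m²·s⁻²] / [K] = m²·s⁻²·K⁻¹
  37.86 s^-2·m^2·K^-1:  m²·s⁻²·K⁻¹
Every term reduces to m²·s⁻²·K⁻¹.

Yes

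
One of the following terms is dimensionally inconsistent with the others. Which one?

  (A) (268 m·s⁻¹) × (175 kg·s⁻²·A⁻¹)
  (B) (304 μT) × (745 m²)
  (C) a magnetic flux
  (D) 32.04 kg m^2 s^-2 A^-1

In SI base units:
  (A) [m·s⁻¹] · [kg·s⁻²·A⁻¹] = kg·m·s⁻³·A⁻¹
  (B) [kg·s⁻²·A⁻¹] · [m²] = kg·m²·s⁻²·A⁻¹
  (C) [magnetic flux] = kg·m²·s⁻²·A⁻¹
  (D) kg·m²·s⁻²·A⁻¹
All reduce to kg·m²·s⁻²·A⁻¹ except (A), which is kg·m·s⁻³·A⁻¹.

(A)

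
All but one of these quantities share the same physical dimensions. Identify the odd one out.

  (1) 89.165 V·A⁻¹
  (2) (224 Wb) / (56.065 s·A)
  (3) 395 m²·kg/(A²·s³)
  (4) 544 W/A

Expand each in SI base units:
  (1) V·A⁻¹ = J·C⁻¹·A⁻¹ = kg·m²·s⁻³·A⁻²
  (2) [kg·m²·s⁻²·A⁻¹] / [s·A] = kg·m²·s⁻³·A⁻²
  (3) kg·m²·s⁻³·A⁻²
  (4) W·A⁻¹ = J·s⁻¹·A⁻¹ = kg·m²·s⁻³·A⁻¹
All reduce to kg·m²·s⁻³·A⁻² except (4), which is kg·m²·s⁻³·A⁻¹.

(4)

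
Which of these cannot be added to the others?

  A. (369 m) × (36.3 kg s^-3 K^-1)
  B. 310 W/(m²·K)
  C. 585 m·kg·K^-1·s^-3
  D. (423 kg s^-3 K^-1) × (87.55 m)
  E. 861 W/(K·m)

B.

In SI base units:
  A. [m] · [kg·s⁻³·K⁻¹] = kg·m·s⁻³·K⁻¹
  B. W·m⁻²·K⁻¹ = J·s⁻¹·m⁻²·K⁻¹ = kg·s⁻³·K⁻¹
  C. kg·m·s⁻³·K⁻¹
  D. [kg·s⁻³·K⁻¹] · [m] = kg·m·s⁻³·K⁻¹
  E. W·m⁻¹·K⁻¹ = J·s⁻¹·m⁻¹·K⁻¹ = kg·m·s⁻³·K⁻¹
All reduce to kg·m·s⁻³·K⁻¹ except B., which is kg·s⁻³·K⁻¹.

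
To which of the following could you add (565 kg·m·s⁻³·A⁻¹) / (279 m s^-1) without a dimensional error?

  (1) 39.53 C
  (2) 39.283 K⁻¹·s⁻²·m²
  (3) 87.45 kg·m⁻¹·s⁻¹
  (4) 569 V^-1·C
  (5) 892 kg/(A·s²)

(5)

Reference: [kg·m·s⁻³·A⁻¹] / [m·s⁻¹] = kg·s⁻²·A⁻¹.
Each option:
  (1) C = s·A
  (2) m²·s⁻²·K⁻¹
  (3) kg·m⁻¹·s⁻¹
  (4) C·V⁻¹ = s·A·(J·C⁻¹)⁻¹ = kg⁻¹·m⁻²·s⁴·A²
  (5) kg·s⁻²·A⁻¹  ← same
Only (5) matches kg·s⁻²·A⁻¹.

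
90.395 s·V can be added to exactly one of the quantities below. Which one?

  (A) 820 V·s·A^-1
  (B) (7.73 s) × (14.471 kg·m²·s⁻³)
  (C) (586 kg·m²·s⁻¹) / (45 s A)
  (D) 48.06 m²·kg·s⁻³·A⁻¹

Reference: V·s = J·C⁻¹·s = kg·m²·s⁻²·A⁻¹.
Each option:
  (A) V·s·A⁻¹ = J·C⁻¹·s·A⁻¹ = kg·m²·s⁻²·A⁻²
  (B) [s] · [kg·m²·s⁻³] = kg·m²·s⁻²
  (C) [kg·m²·s⁻¹] / [s·A] = kg·m²·s⁻²·A⁻¹  ← same
  (D) kg·m²·s⁻³·A⁻¹
Only (C) matches kg·m²·s⁻²·A⁻¹.

(C)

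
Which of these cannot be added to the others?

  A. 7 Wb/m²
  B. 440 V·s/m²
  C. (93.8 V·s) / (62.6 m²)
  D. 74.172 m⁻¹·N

D.

In SI base units:
  A. Wb·m⁻² = V·s·m⁻² = kg·s⁻²·A⁻¹
  B. V·s·m⁻² = J·C⁻¹·s·m⁻² = kg·s⁻²·A⁻¹
  C. [kg·m²·s⁻²·A⁻¹] / [m²] = kg·s⁻²·A⁻¹
  D. N·m⁻¹ = kg·m·s⁻²·m⁻¹ = kg·s⁻²
All reduce to kg·s⁻²·A⁻¹ except D., which is kg·s⁻².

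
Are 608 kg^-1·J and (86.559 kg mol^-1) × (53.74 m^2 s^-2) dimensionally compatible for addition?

No

Work out the base dimensions of each:
  608 kg^-1·J:  J·kg⁻¹ = N·m·kg⁻¹ = m²·s⁻²
  (86.559 kg mol^-1) × (53.74 m^2 s^-2):  [kg·mol⁻¹] · [m²·s⁻²] = kg·m²·s⁻²·mol⁻¹
m²·s⁻² ≠ kg·m²·s⁻²·mol⁻¹, so they cannot be added.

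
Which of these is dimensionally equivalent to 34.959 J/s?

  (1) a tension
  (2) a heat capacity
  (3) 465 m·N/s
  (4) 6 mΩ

Reference: J·s⁻¹ = N·m·s⁻¹ = kg·m²·s⁻³.
Each option:
  (1) [tension] = kg·m·s⁻²
  (2) [heat capacity] = kg·m²·s⁻²·K⁻¹
  (3) N·m·s⁻¹ = kg·m·s⁻²·m·s⁻¹ = kg·m²·s⁻³  ← same
  (4) Ω = V·A⁻¹ = kg·m²·s⁻³·A⁻²
Only (3) matches kg·m²·s⁻³.

(3)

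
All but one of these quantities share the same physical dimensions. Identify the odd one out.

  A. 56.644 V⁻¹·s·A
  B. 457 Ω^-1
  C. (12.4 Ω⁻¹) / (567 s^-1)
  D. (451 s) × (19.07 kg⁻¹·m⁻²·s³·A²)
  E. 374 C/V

B.

In SI base units:
  A. A·s·V⁻¹ = A·s·(J·C⁻¹)⁻¹ = kg⁻¹·m⁻²·s⁴·A²
  B. Ω⁻¹ = (V·A⁻¹)⁻¹ = kg⁻¹·m⁻²·s³·A²
  C. [kg⁻¹·m⁻²·s³·A²] / [s⁻¹] = kg⁻¹·m⁻²·s⁴·A²
  D. [s] · [kg⁻¹·m⁻²·s³·A²] = kg⁻¹·m⁻²·s⁴·A²
  E. C·V⁻¹ = s·A·(J·C⁻¹)⁻¹ = kg⁻¹·m⁻²·s⁴·A²
All reduce to kg⁻¹·m⁻²·s⁴·A² except B., which is kg⁻¹·m⁻²·s³·A².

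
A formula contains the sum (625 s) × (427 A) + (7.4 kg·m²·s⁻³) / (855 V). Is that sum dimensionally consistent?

Reduce each to base SI dimensions:
  (625 s) × (427 A):  [s] · [A] = s·A
  (7.4 kg·m²·s⁻³) / (855 V):  [kg·m²·s⁻³] / [kg·m²·s⁻³·A⁻¹] = A
s·A ≠ A, so they cannot be added.

No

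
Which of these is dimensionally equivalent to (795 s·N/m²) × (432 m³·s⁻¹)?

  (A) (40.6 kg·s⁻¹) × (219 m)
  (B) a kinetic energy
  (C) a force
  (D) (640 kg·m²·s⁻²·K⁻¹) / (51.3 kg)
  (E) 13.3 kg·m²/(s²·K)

(B)

Reference: [kg·m⁻¹·s⁻¹] · [m³·s⁻¹] = kg·m²·s⁻².
Each option:
  (A) [kg·s⁻¹] · [m] = kg·m·s⁻¹
  (B) [kinetic energy] = kg·m²·s⁻²  ← same
  (C) [force] = kg·m·s⁻²
  (D) [kg·m²·s⁻²·K⁻¹] / [kg] = m²·s⁻²·K⁻¹
  (E) kg·m²·s⁻²·K⁻¹
Only (B) matches kg·m²·s⁻².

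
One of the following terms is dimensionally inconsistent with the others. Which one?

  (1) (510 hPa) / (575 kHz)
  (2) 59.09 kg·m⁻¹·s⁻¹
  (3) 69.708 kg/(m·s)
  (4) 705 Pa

Reduce each to base SI dimensions:
  (1) [kg·m⁻¹·s⁻²] / [s⁻¹] = kg·m⁻¹·s⁻¹
  (2) kg·m⁻¹·s⁻¹
  (3) kg·m⁻¹·s⁻¹
  (4) Pa = N·m⁻² = kg·m⁻¹·s⁻²
All reduce to kg·m⁻¹·s⁻¹ except (4), which is kg·m⁻¹·s⁻².

(4)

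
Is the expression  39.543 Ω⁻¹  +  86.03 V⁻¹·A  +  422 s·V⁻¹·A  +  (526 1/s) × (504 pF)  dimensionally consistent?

Expand each in SI base units:
  39.543 Ω⁻¹:  Ω⁻¹ = (V·A⁻¹)⁻¹ = kg⁻¹·m⁻²·s³·A²
  86.03 V⁻¹·A:  A·V⁻¹ = A·(J·C⁻¹)⁻¹ = kg⁻¹·m⁻²·s³·A²
  422 s·V⁻¹·A:  A·s·V⁻¹ = A·s·(J·C⁻¹)⁻¹ = kg⁻¹·m⁻²·s⁴·A²
  (526 1/s) × (504 pF):  [s⁻¹] · [kg⁻¹·m⁻²·s⁴·A²] = kg⁻¹·m⁻²·s³·A²
The terms do not share a single dimension (kg⁻¹·m⁻²·s³·A² vs kg⁻¹·m⁻²·s⁴·A²).

No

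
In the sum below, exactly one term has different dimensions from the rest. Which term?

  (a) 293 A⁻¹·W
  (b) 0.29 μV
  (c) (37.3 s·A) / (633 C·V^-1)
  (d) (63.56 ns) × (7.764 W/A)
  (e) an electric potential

Expand each in SI base units:
  (a) W·A⁻¹ = J·s⁻¹·A⁻¹ = kg·m²·s⁻³·A⁻¹
  (b) V = J·C⁻¹ = kg·m²·s⁻³·A⁻¹
  (c) [s·A] / [kg⁻¹·m⁻²·s⁴·A²] = kg·m²·s⁻³·A⁻¹
  (d) [s] · [kg·m²·s⁻³·A⁻¹] = kg·m²·s⁻²·A⁻¹
  (e) [electric potential] = kg·m²·s⁻³·A⁻¹
All reduce to kg·m²·s⁻³·A⁻¹ except (d), which is kg·m²·s⁻²·A⁻¹.

(d)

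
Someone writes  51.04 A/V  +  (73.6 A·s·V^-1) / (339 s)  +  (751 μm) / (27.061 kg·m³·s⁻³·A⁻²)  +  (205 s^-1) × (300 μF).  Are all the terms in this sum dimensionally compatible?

Dimensions:
  51.04 A/V:  A·V⁻¹ = A·(J·C⁻¹)⁻¹ = kg⁻¹·m⁻²·s³·A²
  (73.6 A·s·V^-1) / (339 s):  [kg⁻¹·m⁻²·s⁴·A²] / [s] = kg⁻¹·m⁻²·s³·A²
  (751 μm) / (27.061 kg·m³·s⁻³·A⁻²):  [m] / [kg·m³·s⁻³·A⁻²] = kg⁻¹·m⁻²·s³·A²
  (205 s^-1) × (300 μF):  [s⁻¹] · [kg⁻¹·m⁻²·s⁴·A²] = kg⁻¹·m⁻²·s³·A²
Every term reduces to kg⁻¹·m⁻²·s³·A².

Yes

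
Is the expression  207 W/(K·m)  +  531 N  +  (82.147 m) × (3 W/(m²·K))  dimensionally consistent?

Expand each in SI base units:
  207 W/(K·m):  W·m⁻¹·K⁻¹ = J·s⁻¹·m⁻¹·K⁻¹ = kg·m·s⁻³·K⁻¹
  531 N:  N = kg·m·s⁻²
  (82.147 m) × (3 W/(m²·K)):  [m] · [kg·s⁻³·K⁻¹] = kg·m·s⁻³·K⁻¹
The terms do not share a single dimension (kg·m·s⁻² vs kg·m·s⁻³·K⁻¹).

No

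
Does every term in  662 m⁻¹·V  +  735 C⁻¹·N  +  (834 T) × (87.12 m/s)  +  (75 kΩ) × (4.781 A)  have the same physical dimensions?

In SI base units:
  662 m⁻¹·V:  V·m⁻¹ = J·C⁻¹·m⁻¹ = kg·m·s⁻³·A⁻¹
  735 C⁻¹·N:  N·C⁻¹ = kg·m·s⁻²·(s·A)⁻¹ = kg·m·s⁻³·A⁻¹
  (834 T) × (87.12 m/s):  [kg·s⁻²·A⁻¹] · [m·s⁻¹] = kg·m·s⁻³·A⁻¹
  (75 kΩ) × (4.781 A):  [kg·m²·s⁻³·A⁻²] · [A] = kg·m²·s⁻³·A⁻¹
The terms do not share a single dimension (kg·m²·s⁻³·A⁻¹ vs kg·m·s⁻³·A⁻¹).

No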